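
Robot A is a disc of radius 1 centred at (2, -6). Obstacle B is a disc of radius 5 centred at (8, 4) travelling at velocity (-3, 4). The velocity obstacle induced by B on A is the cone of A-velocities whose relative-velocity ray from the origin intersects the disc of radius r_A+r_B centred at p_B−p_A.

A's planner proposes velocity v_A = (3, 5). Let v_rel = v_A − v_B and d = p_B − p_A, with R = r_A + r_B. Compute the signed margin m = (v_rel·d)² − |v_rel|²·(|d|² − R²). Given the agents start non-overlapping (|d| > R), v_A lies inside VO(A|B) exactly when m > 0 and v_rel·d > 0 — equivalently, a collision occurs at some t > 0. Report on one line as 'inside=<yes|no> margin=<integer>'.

d = (6, 10),  |d|² = 136;  R = 1+5 = 6,  c = 136−6² = 100
v_rel = (6, 1),  |v_rel|² = 37;  v_rel·d = (6)·(6) + (1)·(10) = 46
37·t² − 92·t + 100 = 0  ⇒  m = 46² − 37·100 = -1584
m = -1584 < 0,  v_rel·d = 46 > 0  ⇒  outside

inside=no margin=-1584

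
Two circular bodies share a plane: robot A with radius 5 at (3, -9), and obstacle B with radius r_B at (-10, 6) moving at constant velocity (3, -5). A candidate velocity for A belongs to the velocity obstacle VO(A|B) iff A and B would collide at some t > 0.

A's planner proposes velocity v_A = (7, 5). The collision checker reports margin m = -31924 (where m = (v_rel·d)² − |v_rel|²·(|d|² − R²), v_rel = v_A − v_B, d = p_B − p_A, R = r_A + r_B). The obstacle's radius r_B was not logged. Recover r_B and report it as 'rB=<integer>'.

m = -31924
d = (-13, 15);  v_rel = (4, 10),  |v_rel|² = 116
v_rel×d = (4)·(15) − (10)·(-13) = 190
since m = R²·116 − 190²:  R² = (36100 + -31924) / 116 = 36
R = √36 = 6  ⇒  r_B = 6 − 5 = 1

rB=1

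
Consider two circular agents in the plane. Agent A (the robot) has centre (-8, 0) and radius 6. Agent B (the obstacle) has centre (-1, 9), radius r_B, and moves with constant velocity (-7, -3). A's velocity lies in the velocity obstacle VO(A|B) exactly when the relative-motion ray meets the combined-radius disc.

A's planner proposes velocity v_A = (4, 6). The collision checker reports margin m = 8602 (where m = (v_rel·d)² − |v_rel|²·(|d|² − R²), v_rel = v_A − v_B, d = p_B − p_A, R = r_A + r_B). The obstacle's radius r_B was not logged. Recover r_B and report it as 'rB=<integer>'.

m = 8602
d = (7, 9);  v_rel = (11, 9),  |v_rel|² = 202
v_rel×d = (11)·(9) − (9)·(7) = 36
since m = R²·202 − 36²:  R² = (1296 + 8602) / 202 = 49
R = √49 = 7  ⇒  r_B = 7 − 6 = 1

rB=1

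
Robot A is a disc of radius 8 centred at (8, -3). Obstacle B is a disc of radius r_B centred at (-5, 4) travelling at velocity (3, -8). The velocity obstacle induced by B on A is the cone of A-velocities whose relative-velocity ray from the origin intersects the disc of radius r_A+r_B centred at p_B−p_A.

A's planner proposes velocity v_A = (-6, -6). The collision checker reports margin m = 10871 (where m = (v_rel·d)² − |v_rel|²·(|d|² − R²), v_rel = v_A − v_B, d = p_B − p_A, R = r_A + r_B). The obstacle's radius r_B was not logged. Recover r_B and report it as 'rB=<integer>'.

m = 10871
d = (-13, 7);  v_rel = (-9, 2),  |v_rel|² = 85
v_rel×d = (-9)·(7) − (2)·(-13) = -37
since m = R²·85 − (-37)²:  R² = (1369 + 10871) / 85 = 144
R = √144 = 12  ⇒  r_B = 12 − 8 = 4

rB=4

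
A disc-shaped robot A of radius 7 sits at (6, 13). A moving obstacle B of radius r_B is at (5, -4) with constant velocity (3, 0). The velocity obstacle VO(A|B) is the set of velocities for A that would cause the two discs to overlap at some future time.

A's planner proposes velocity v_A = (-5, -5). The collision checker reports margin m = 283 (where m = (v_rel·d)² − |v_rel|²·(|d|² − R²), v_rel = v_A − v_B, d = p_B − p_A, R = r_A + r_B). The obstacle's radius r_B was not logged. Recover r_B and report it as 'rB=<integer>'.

m = 283
d = (-1, -17);  v_rel = (-8, -5),  |v_rel|² = 89
v_rel×d = (-8)·(-17) − (-5)·(-1) = 131
since m = R²·89 − 131²:  R² = (17161 + 283) / 89 = 196
R = √196 = 14  ⇒  r_B = 14 − 7 = 7

rB=7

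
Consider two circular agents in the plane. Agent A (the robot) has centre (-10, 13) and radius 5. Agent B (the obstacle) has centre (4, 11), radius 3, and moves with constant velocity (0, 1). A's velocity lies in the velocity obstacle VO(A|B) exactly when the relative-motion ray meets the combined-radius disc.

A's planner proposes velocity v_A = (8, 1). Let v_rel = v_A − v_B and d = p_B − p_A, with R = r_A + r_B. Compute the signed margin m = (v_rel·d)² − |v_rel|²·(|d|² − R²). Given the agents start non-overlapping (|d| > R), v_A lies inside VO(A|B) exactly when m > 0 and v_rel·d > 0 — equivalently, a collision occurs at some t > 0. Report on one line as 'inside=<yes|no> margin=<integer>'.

d = (14, -2),  |d|² = 200;  R = 5+3 = 8,  c = 200−8² = 136
v_rel = (8, 0),  |v_rel|² = 64;  v_rel·d = (8)·(14) + (0)·(-2) = 112
64·t² − 224·t + 136 = 0  ⇒  m = 112² − 64·136 = 3840
m = 3840 > 0,  v_rel·d = 112 > 0  ⇒  inside

inside=yes margin=3840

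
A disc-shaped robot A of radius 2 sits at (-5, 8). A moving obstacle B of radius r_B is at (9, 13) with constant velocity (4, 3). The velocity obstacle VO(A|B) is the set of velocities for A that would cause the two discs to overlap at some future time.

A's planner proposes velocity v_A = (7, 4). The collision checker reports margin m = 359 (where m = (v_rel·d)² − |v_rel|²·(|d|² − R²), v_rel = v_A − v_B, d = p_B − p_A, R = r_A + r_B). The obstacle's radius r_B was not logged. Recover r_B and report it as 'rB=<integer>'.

m = 359
d = (14, 5);  v_rel = (3, 1),  |v_rel|² = 10
v_rel×d = (3)·(5) − (1)·(14) = 1
since m = R²·10 − 1²:  R² = (1 + 359) / 10 = 36
R = √36 = 6  ⇒  r_B = 6 − 2 = 4

rB=4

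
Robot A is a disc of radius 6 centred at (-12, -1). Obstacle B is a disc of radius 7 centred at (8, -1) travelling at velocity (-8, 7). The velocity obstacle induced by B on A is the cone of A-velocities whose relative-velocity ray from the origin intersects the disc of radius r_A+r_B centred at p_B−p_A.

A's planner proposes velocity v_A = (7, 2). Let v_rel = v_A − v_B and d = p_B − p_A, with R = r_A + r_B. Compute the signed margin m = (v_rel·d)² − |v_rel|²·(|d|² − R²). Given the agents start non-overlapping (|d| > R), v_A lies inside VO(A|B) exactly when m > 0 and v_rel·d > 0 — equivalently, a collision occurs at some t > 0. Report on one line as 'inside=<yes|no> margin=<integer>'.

d = (20, 0),  |d|² = 400;  R = 6+7 = 13,  c = 400−13² = 231
v_rel = (15, -5),  |v_rel|² = 250;  v_rel·d = (15)·(20) + (-5)·(0) = 300
250·t² − 600·t + 231 = 0  ⇒  m = 300² − 250·231 = 32250
m = 32250 > 0,  v_rel·d = 300 > 0  ⇒  inside

inside=yes margin=32250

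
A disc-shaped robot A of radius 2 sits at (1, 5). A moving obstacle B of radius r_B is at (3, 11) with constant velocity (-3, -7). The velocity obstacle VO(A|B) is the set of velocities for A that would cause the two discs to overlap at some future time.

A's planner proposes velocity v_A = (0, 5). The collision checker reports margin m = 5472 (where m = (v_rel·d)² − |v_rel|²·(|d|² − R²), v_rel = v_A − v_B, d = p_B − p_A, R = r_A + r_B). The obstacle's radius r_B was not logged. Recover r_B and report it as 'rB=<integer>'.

m = 5472
d = (2, 6);  v_rel = (3, 12),  |v_rel|² = 153
v_rel×d = (3)·(6) − (12)·(2) = -6
since m = R²·153 − (-6)²:  R² = (36 + 5472) / 153 = 36
R = √36 = 6  ⇒  r_B = 6 − 2 = 4

rB=4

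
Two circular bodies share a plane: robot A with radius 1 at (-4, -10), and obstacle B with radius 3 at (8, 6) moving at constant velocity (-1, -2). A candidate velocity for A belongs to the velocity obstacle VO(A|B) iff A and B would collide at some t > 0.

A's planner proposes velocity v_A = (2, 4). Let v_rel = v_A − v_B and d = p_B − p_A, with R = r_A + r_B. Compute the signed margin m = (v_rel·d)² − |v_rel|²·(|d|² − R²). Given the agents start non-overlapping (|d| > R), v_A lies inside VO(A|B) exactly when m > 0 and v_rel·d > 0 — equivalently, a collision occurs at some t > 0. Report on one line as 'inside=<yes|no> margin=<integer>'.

d = (12, 16),  |d|² = 400;  R = 1+3 = 4,  c = 400−4² = 384
v_rel = (3, 6),  |v_rel|² = 45;  v_rel·d = (3)·(12) + (6)·(16) = 132
45·t² − 264·t + 384 = 0  ⇒  m = 132² − 45·384 = 144
m = 144 > 0,  v_rel·d = 132 > 0  ⇒  inside

inside=yes margin=144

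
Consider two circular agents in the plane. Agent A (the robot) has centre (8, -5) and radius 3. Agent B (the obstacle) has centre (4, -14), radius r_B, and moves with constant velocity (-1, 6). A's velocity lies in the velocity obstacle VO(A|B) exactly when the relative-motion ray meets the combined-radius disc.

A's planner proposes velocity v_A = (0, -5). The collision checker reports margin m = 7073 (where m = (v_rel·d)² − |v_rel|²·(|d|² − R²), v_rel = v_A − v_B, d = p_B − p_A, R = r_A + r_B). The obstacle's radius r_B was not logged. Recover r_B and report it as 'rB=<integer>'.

m = 7073
d = (-4, -9);  v_rel = (1, -11),  |v_rel|² = 122
v_rel×d = (1)·(-9) − (-11)·(-4) = -53
since m = R²·122 − (-53)²:  R² = (2809 + 7073) / 122 = 81
R = √81 = 9  ⇒  r_B = 9 − 3 = 6

rB=6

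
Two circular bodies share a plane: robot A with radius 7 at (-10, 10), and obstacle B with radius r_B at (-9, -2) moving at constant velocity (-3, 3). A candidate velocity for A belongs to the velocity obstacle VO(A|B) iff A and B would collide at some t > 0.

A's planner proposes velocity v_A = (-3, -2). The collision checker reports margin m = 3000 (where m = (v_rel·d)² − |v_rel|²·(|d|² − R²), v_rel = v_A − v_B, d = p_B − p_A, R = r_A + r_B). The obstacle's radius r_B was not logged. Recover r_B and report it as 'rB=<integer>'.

m = 3000
d = (1, -12);  v_rel = (0, -5),  |v_rel|² = 25
v_rel×d = (0)·(-12) − (-5)·(1) = 5
since m = R²·25 − 5²:  R² = (25 + 3000) / 25 = 121
R = √121 = 11  ⇒  r_B = 11 − 7 = 4

rB=4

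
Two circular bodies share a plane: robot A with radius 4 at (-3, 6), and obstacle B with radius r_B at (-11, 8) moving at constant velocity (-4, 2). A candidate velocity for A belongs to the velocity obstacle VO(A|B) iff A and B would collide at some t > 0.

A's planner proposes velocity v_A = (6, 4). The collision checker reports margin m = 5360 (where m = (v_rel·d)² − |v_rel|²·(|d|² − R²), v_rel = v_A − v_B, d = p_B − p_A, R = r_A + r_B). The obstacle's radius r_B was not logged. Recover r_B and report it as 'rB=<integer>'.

m = 5360
d = (-8, 2);  v_rel = (10, 2),  |v_rel|² = 104
v_rel×d = (10)·(2) − (2)·(-8) = 36
since m = R²·104 − 36²:  R² = (1296 + 5360) / 104 = 64
R = √64 = 8  ⇒  r_B = 8 − 4 = 4

rB=4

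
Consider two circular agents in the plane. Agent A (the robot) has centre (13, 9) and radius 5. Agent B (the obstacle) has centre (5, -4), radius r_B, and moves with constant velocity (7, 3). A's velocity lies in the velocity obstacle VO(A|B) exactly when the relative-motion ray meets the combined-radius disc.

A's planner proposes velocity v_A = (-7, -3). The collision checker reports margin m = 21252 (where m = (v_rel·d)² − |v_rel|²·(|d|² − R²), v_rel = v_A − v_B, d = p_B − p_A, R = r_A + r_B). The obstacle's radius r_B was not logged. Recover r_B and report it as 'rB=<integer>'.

m = 21252
d = (-8, -13);  v_rel = (-14, -6),  |v_rel|² = 232
v_rel×d = (-14)·(-13) − (-6)·(-8) = 134
since m = R²·232 − 134²:  R² = (17956 + 21252) / 232 = 169
R = √169 = 13  ⇒  r_B = 13 − 5 = 8

rB=8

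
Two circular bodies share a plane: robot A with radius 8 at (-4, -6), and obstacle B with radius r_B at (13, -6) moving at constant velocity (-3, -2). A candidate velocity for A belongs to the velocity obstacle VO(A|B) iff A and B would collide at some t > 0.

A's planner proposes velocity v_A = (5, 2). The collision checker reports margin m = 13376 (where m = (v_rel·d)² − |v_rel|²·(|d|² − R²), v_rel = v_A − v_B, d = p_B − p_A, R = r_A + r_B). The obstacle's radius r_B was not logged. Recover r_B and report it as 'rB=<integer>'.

m = 13376
d = (17, 0);  v_rel = (8, 4),  |v_rel|² = 80
v_rel×d = (8)·(0) − (4)·(17) = -68
since m = R²·80 − (-68)²:  R² = (4624 + 13376) / 80 = 225
R = √225 = 15  ⇒  r_B = 15 − 8 = 7

rB=7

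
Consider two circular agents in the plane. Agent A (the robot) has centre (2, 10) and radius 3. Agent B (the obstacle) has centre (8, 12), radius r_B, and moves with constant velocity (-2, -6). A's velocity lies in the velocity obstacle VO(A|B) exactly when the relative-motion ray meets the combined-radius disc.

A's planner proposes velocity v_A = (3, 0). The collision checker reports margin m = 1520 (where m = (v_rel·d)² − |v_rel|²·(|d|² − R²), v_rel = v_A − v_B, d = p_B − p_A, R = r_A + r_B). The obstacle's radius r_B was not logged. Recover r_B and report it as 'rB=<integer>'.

m = 1520
d = (6, 2);  v_rel = (5, 6),  |v_rel|² = 61
v_rel×d = (5)·(2) − (6)·(6) = -26
since m = R²·61 − (-26)²:  R² = (676 + 1520) / 61 = 36
R = √36 = 6  ⇒  r_B = 6 − 3 = 3

rB=3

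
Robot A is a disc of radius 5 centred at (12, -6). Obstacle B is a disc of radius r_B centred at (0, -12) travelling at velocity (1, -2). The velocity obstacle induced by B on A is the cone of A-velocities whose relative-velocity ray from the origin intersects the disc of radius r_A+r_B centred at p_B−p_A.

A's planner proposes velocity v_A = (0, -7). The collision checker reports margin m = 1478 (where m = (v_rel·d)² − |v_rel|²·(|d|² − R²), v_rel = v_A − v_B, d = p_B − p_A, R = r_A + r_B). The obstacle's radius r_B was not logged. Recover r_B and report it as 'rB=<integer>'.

m = 1478
d = (-12, -6);  v_rel = (-1, -5),  |v_rel|² = 26
v_rel×d = (-1)·(-6) − (-5)·(-12) = -54
since m = R²·26 − (-54)²:  R² = (2916 + 1478) / 26 = 169
R = √169 = 13  ⇒  r_B = 13 − 5 = 8

rB=8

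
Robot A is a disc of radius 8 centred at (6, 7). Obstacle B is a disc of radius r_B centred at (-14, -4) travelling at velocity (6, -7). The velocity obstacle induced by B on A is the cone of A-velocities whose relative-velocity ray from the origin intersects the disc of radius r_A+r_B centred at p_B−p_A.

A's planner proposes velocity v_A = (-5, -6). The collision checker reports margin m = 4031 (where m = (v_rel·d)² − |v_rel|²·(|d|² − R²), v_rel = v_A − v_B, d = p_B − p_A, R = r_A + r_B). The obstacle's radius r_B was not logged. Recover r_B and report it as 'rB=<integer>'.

m = 4031
d = (-20, -11);  v_rel = (-11, 1),  |v_rel|² = 122
v_rel×d = (-11)·(-11) − (1)·(-20) = 141
since m = R²·122 − 141²:  R² = (19881 + 4031) / 122 = 196
R = √196 = 14  ⇒  r_B = 14 − 8 = 6

rB=6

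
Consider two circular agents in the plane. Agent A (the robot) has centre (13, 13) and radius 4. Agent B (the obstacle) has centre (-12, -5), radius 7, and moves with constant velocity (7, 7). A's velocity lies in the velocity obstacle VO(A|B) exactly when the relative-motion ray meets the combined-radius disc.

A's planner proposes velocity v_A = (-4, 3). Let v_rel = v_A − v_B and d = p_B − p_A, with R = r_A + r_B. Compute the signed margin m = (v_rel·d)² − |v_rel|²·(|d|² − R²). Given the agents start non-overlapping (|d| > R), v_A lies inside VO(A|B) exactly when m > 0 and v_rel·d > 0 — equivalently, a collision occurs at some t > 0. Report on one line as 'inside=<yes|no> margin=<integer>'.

d = (-25, -18),  |d|² = 949;  R = 4+7 = 11,  c = 949−11² = 828
v_rel = (-11, -4),  |v_rel|² = 137;  v_rel·d = (-11)·(-25) + (-4)·(-18) = 347
137·t² − 694·t + 828 = 0  ⇒  m = 347² − 137·828 = 6973
m = 6973 > 0,  v_rel·d = 347 > 0  ⇒  inside

inside=yes margin=6973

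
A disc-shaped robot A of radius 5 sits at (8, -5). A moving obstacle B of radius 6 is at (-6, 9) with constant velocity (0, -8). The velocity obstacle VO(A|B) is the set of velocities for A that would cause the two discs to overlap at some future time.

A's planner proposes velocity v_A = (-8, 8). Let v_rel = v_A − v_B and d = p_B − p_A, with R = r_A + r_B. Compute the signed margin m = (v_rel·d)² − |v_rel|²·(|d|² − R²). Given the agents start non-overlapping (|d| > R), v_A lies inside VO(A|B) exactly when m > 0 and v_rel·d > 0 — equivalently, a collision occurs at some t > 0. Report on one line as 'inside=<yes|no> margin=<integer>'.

d = (-14, 14),  |d|² = 392;  R = 5+6 = 11,  c = 392−11² = 271
v_rel = (-8, 16),  |v_rel|² = 320;  v_rel·d = (-8)·(-14) + (16)·(14) = 336
320·t² − 672·t + 271 = 0  ⇒  m = 336² − 320·271 = 26176
m = 26176 > 0,  v_rel·d = 336 > 0  ⇒  inside

inside=yes margin=26176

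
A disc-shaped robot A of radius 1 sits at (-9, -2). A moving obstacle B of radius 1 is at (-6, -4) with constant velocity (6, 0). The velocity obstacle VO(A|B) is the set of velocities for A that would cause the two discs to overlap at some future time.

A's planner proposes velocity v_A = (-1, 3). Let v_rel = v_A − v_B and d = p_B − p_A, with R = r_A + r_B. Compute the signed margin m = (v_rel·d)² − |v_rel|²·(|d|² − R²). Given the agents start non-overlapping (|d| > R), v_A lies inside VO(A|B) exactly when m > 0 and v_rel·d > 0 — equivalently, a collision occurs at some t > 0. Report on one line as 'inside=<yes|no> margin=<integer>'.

d = (3, -2),  |d|² = 13;  R = 1+1 = 2,  c = 13−2² = 9
v_rel = (-7, 3),  |v_rel|² = 58;  v_rel·d = (-7)·(3) + (3)·(-2) = -27
58·t² + 54·t + 9 = 0  ⇒  m = (-27)² − 58·9 = 207
m = 207 > 0,  v_rel·d = -27 < 0  ⇒  outside

inside=no margin=207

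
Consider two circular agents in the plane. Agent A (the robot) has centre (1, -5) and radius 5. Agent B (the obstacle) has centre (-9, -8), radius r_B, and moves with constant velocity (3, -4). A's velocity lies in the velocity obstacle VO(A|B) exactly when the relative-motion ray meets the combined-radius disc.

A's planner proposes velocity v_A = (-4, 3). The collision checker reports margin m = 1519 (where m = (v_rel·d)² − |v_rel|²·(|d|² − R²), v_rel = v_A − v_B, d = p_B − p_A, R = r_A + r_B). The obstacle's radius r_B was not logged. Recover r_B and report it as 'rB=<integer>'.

m = 1519
d = (-10, -3);  v_rel = (-7, 7),  |v_rel|² = 98
v_rel×d = (-7)·(-3) − (7)·(-10) = 91
since m = R²·98 − 91²:  R² = (8281 + 1519) / 98 = 100
R = √100 = 10  ⇒  r_B = 10 − 5 = 5

rB=5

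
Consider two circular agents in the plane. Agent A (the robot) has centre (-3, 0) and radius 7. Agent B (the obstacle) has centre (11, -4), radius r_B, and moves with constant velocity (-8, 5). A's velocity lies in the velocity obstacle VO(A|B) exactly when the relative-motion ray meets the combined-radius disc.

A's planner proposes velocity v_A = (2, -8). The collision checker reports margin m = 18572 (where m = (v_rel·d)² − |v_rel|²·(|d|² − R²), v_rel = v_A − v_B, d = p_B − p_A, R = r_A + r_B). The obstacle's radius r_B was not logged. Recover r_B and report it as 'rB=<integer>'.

m = 18572
d = (14, -4);  v_rel = (10, -13),  |v_rel|² = 269
v_rel×d = (10)·(-4) − (-13)·(14) = 142
since m = R²·269 − 142²:  R² = (20164 + 18572) / 269 = 144
R = √144 = 12  ⇒  r_B = 12 − 7 = 5

rB=5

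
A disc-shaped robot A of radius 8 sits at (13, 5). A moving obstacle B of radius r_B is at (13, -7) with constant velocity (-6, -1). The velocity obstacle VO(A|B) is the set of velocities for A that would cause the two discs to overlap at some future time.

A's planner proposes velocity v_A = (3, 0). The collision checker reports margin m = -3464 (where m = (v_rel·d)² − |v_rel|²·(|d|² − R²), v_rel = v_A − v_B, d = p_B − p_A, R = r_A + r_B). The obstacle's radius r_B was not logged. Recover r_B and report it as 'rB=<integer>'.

m = -3464
d = (0, -12);  v_rel = (9, 1),  |v_rel|² = 82
v_rel×d = (9)·(-12) − (1)·(0) = -108
since m = R²·82 − (-108)²:  R² = (11664 + -3464) / 82 = 100
R = √100 = 10  ⇒  r_B = 10 − 8 = 2

rB=2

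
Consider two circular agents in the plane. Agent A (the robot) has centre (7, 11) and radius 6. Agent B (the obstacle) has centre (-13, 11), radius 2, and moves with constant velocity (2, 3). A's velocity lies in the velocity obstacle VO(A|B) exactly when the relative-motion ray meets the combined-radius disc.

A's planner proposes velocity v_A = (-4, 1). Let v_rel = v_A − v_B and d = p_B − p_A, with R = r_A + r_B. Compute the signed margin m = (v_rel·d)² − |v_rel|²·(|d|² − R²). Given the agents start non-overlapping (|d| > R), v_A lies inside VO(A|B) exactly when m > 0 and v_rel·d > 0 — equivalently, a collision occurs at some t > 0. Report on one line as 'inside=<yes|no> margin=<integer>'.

d = (-20, 0),  |d|² = 400;  R = 6+2 = 8,  c = 400−8² = 336
v_rel = (-6, -2),  |v_rel|² = 40;  v_rel·d = (-6)·(-20) + (-2)·(0) = 120
40·t² − 240·t + 336 = 0  ⇒  m = 120² − 40·336 = 960
m = 960 > 0,  v_rel·d = 120 > 0  ⇒  inside

inside=yes margin=960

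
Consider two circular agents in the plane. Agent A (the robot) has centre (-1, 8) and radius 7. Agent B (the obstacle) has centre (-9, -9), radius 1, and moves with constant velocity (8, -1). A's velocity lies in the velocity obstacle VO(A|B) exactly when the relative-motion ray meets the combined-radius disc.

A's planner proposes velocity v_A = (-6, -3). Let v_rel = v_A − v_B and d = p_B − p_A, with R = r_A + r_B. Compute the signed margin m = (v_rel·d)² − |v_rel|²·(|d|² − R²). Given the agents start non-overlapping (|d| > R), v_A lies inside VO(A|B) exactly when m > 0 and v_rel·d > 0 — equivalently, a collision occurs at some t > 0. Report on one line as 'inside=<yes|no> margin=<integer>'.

d = (-8, -17),  |d|² = 353;  R = 7+1 = 8,  c = 353−8² = 289
v_rel = (-14, -2),  |v_rel|² = 200;  v_rel·d = (-14)·(-8) + (-2)·(-17) = 146
200·t² − 292·t + 289 = 0  ⇒  m = 146² − 200·289 = -36484
m = -36484 < 0,  v_rel·d = 146 > 0  ⇒  outside

inside=no margin=-36484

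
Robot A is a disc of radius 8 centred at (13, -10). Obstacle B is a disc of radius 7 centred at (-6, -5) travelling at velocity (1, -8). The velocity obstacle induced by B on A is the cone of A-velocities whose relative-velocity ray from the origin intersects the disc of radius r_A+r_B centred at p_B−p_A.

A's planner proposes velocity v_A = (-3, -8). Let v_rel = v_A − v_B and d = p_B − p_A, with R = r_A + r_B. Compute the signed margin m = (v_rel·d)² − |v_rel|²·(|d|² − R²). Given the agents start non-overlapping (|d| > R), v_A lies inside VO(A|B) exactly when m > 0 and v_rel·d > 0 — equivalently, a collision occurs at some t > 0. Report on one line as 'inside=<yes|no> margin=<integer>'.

d = (-19, 5),  |d|² = 386;  R = 8+7 = 15,  c = 386−15² = 161
v_rel = (-4, 0),  |v_rel|² = 16;  v_rel·d = (-4)·(-19) + (0)·(5) = 76
16·t² − 152·t + 161 = 0  ⇒  m = 76² − 16·161 = 3200
m = 3200 > 0,  v_rel·d = 76 > 0  ⇒  inside

inside=yes margin=3200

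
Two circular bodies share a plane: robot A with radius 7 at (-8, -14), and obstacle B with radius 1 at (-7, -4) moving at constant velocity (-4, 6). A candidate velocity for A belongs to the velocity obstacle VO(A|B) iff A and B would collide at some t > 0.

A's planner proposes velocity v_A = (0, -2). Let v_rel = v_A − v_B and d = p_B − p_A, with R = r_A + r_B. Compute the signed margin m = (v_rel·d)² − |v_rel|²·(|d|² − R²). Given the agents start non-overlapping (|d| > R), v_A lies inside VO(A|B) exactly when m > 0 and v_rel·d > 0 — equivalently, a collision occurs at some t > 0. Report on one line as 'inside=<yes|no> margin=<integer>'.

d = (1, 10),  |d|² = 101;  R = 7+1 = 8,  c = 101−8² = 37
v_rel = (4, -8),  |v_rel|² = 80;  v_rel·d = (4)·(1) + (-8)·(10) = -76
80·t² + 152·t + 37 = 0  ⇒  m = (-76)² − 80·37 = 2816
m = 2816 > 0,  v_rel·d = -76 < 0  ⇒  outside

inside=no margin=2816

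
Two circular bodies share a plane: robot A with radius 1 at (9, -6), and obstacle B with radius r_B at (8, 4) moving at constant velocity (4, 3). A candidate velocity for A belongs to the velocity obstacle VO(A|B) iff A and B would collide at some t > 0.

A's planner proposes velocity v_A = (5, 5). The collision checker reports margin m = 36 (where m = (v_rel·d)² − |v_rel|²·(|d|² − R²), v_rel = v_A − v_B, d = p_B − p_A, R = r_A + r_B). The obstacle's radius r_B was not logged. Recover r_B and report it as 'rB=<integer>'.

m = 36
d = (-1, 10);  v_rel = (1, 2),  |v_rel|² = 5
v_rel×d = (1)·(10) − (2)·(-1) = 12
since m = R²·5 − 12²:  R² = (144 + 36) / 5 = 36
R = √36 = 6  ⇒  r_B = 6 − 1 = 5

rB=5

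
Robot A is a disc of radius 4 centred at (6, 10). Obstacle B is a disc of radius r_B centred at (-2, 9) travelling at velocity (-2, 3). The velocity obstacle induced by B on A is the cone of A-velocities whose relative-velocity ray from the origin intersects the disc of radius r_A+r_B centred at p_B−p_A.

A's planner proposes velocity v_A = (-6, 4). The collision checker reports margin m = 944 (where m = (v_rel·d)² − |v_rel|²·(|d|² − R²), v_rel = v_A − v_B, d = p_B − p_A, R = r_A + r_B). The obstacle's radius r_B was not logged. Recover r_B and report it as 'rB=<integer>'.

m = 944
d = (-8, -1);  v_rel = (-4, 1),  |v_rel|² = 17
v_rel×d = (-4)·(-1) − (1)·(-8) = 12
since m = R²·17 − 12²:  R² = (144 + 944) / 17 = 64
R = √64 = 8  ⇒  r_B = 8 − 4 = 4

rB=4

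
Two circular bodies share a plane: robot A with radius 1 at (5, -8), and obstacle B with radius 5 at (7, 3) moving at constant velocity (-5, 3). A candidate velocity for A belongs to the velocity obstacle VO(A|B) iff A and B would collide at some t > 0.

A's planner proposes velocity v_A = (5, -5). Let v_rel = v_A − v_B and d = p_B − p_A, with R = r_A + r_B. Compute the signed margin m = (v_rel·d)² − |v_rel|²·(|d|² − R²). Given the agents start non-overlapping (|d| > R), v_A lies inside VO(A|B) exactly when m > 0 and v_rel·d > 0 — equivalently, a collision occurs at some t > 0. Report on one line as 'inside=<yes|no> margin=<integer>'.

d = (2, 11),  |d|² = 125;  R = 1+5 = 6,  c = 125−6² = 89
v_rel = (10, -8),  |v_rel|² = 164;  v_rel·d = (10)·(2) + (-8)·(11) = -68
164·t² + 136·t + 89 = 0  ⇒  m = (-68)² − 164·89 = -9972
m = -9972 < 0,  v_rel·d = -68 < 0  ⇒  outside

inside=no margin=-9972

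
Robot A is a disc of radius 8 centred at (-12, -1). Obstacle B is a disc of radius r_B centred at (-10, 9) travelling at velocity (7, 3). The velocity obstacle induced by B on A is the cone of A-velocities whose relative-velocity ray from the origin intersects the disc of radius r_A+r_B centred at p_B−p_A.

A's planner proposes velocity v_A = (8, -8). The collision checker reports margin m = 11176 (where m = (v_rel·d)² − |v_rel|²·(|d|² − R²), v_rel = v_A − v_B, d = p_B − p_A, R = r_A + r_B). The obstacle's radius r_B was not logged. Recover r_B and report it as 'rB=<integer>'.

m = 11176
d = (2, 10);  v_rel = (1, -11),  |v_rel|² = 122
v_rel×d = (1)·(10) − (-11)·(2) = 32
since m = R²·122 − 32²:  R² = (1024 + 11176) / 122 = 100
R = √100 = 10  ⇒  r_B = 10 − 8 = 2

rB=2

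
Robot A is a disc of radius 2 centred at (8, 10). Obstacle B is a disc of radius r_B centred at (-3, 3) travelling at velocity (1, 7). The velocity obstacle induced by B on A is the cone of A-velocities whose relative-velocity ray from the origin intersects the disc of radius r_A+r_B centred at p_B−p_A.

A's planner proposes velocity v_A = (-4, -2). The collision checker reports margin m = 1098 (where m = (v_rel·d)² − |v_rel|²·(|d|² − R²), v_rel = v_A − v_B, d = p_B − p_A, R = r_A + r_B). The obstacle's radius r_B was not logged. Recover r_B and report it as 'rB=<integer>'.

m = 1098
d = (-11, -7);  v_rel = (-5, -9),  |v_rel|² = 106
v_rel×d = (-5)·(-7) − (-9)·(-11) = -64
since m = R²·106 − (-64)²:  R² = (4096 + 1098) / 106 = 49
R = √49 = 7  ⇒  r_B = 7 − 2 = 5

rB=5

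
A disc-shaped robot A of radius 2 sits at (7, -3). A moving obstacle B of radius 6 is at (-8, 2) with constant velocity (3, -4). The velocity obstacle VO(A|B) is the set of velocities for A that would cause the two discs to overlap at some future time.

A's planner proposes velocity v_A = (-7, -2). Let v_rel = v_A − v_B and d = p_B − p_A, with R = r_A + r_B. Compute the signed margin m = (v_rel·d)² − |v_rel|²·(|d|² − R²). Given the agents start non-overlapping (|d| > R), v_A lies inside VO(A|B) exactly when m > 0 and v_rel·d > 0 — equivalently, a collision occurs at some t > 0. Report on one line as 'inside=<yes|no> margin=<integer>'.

d = (-15, 5),  |d|² = 250;  R = 2+6 = 8,  c = 250−8² = 186
v_rel = (-10, 2),  |v_rel|² = 104;  v_rel·d = (-10)·(-15) + (2)·(5) = 160
104·t² − 320·t + 186 = 0  ⇒  m = 160² − 104·186 = 6256
m = 6256 > 0,  v_rel·d = 160 > 0  ⇒  inside

inside=yes margin=6256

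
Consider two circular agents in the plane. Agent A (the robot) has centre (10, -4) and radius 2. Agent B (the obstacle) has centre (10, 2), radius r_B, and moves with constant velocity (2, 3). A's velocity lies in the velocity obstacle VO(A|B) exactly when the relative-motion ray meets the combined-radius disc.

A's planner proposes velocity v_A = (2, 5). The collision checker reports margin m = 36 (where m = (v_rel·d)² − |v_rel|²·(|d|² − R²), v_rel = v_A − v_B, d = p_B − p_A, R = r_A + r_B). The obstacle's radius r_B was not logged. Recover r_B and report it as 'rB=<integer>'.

m = 36
d = (0, 6);  v_rel = (0, 2),  |v_rel|² = 4
v_rel×d = (0)·(6) − (2)·(0) = 0
since m = R²·4 − 0²:  R² = (0 + 36) / 4 = 9
R = √9 = 3  ⇒  r_B = 3 − 2 = 1

rB=1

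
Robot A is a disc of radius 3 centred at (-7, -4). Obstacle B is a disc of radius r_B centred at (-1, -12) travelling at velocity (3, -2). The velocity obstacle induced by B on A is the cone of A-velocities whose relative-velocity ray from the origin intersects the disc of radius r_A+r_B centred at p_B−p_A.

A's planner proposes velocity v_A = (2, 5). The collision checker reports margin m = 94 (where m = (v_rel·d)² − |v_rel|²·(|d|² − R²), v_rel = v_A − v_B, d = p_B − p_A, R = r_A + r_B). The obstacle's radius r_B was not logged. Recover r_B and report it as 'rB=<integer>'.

m = 94
d = (6, -8);  v_rel = (-1, 7),  |v_rel|² = 50
v_rel×d = (-1)·(-8) − (7)·(6) = -34
since m = R²·50 − (-34)²:  R² = (1156 + 94) / 50 = 25
R = √25 = 5  ⇒  r_B = 5 − 3 = 2

rB=2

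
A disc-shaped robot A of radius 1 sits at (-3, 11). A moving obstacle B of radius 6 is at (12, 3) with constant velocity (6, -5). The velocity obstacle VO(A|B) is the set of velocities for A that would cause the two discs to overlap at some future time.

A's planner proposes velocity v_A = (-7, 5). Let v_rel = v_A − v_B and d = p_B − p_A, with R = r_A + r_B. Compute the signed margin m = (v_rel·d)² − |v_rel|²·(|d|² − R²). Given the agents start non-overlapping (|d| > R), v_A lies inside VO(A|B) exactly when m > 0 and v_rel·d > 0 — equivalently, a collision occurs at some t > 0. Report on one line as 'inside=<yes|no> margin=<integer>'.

d = (15, -8),  |d|² = 289;  R = 1+6 = 7,  c = 289−7² = 240
v_rel = (-13, 10),  |v_rel|² = 269;  v_rel·d = (-13)·(15) + (10)·(-8) = -275
269·t² + 550·t + 240 = 0  ⇒  m = (-275)² − 269·240 = 11065
m = 11065 > 0,  v_rel·d = -275 < 0  ⇒  outside

inside=no margin=11065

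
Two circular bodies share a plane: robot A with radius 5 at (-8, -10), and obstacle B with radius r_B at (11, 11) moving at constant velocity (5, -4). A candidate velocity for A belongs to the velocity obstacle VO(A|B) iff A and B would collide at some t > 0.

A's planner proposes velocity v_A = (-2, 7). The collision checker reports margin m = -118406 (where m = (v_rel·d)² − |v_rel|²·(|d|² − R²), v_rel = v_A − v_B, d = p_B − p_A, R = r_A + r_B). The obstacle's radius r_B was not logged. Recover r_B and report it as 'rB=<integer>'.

m = -118406
d = (19, 21);  v_rel = (-7, 11),  |v_rel|² = 170
v_rel×d = (-7)·(21) − (11)·(19) = -356
since m = R²·170 − (-356)²:  R² = (126736 + -118406) / 170 = 49
R = √49 = 7  ⇒  r_B = 7 − 5 = 2

rB=2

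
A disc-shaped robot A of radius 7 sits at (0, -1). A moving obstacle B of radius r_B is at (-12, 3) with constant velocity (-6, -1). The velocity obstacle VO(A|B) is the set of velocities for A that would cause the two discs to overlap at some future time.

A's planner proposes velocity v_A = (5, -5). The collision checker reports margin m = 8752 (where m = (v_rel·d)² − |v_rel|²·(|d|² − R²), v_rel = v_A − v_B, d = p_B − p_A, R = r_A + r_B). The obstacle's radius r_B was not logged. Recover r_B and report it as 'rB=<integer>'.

m = 8752
d = (-12, 4);  v_rel = (11, -4),  |v_rel|² = 137
v_rel×d = (11)·(4) − (-4)·(-12) = -4
since m = R²·137 − (-4)²:  R² = (16 + 8752) / 137 = 64
R = √64 = 8  ⇒  r_B = 8 − 7 = 1

rB=1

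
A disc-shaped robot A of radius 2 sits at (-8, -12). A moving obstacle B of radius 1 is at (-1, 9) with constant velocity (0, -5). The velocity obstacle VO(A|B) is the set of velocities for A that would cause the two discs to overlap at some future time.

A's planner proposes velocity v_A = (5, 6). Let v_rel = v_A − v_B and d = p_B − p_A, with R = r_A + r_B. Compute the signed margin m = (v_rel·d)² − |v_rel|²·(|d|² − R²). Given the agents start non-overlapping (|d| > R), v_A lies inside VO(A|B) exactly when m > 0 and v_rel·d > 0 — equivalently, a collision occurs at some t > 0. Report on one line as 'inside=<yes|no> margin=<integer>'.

d = (7, 21),  |d|² = 490;  R = 2+1 = 3,  c = 490−3² = 481
v_rel = (5, 11),  |v_rel|² = 146;  v_rel·d = (5)·(7) + (11)·(21) = 266
146·t² − 532·t + 481 = 0  ⇒  m = 266² − 146·481 = 530
m = 530 > 0,  v_rel·d = 266 > 0  ⇒  inside

inside=yes margin=530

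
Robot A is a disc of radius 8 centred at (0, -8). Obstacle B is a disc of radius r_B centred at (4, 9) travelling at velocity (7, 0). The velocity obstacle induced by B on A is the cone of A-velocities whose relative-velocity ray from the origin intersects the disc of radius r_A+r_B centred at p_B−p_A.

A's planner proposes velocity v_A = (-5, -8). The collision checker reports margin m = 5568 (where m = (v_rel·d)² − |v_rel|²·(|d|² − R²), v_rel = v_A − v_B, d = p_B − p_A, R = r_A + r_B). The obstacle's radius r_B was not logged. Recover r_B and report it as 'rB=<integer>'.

m = 5568
d = (4, 17);  v_rel = (-12, -8),  |v_rel|² = 208
v_rel×d = (-12)·(17) − (-8)·(4) = -172
since m = R²·208 − (-172)²:  R² = (29584 + 5568) / 208 = 169
R = √169 = 13  ⇒  r_B = 13 − 8 = 5

rB=5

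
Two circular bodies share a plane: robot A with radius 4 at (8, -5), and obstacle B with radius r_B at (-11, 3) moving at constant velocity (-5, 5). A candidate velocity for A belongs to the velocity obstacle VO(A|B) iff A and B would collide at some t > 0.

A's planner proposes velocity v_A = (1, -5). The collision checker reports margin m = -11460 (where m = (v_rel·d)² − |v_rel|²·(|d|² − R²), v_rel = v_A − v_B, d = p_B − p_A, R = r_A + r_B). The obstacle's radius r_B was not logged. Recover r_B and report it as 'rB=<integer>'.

m = -11460
d = (-19, 8);  v_rel = (6, -10),  |v_rel|² = 136
v_rel×d = (6)·(8) − (-10)·(-19) = -142
since m = R²·136 − (-142)²:  R² = (20164 + -11460) / 136 = 64
R = √64 = 8  ⇒  r_B = 8 − 4 = 4

rB=4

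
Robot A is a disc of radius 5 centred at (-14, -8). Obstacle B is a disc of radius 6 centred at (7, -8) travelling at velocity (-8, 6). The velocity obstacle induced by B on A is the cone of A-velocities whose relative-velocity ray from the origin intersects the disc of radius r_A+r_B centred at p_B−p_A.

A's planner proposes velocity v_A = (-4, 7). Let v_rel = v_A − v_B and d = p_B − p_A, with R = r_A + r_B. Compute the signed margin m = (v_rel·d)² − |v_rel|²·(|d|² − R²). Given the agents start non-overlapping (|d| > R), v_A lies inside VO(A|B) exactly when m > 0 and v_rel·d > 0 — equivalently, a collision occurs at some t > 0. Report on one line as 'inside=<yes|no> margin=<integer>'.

d = (21, 0),  |d|² = 441;  R = 5+6 = 11,  c = 441−11² = 320
v_rel = (4, 1),  |v_rel|² = 17;  v_rel·d = (4)·(21) + (1)·(0) = 84
17·t² − 168·t + 320 = 0  ⇒  m = 84² − 17·320 = 1616
m = 1616 > 0,  v_rel·d = 84 > 0  ⇒  inside

inside=yes margin=1616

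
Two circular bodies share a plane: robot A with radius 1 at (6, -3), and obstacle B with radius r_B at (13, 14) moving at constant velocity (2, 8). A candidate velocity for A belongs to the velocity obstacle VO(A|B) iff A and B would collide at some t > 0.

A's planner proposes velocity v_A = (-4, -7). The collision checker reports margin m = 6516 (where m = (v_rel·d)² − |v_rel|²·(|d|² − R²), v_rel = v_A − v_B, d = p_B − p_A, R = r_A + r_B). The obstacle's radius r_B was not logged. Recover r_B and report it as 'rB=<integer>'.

m = 6516
d = (7, 17);  v_rel = (-6, -15),  |v_rel|² = 261
v_rel×d = (-6)·(17) − (-15)·(7) = 3
since m = R²·261 − 3²:  R² = (9 + 6516) / 261 = 25
R = √25 = 5  ⇒  r_B = 5 − 1 = 4

rB=4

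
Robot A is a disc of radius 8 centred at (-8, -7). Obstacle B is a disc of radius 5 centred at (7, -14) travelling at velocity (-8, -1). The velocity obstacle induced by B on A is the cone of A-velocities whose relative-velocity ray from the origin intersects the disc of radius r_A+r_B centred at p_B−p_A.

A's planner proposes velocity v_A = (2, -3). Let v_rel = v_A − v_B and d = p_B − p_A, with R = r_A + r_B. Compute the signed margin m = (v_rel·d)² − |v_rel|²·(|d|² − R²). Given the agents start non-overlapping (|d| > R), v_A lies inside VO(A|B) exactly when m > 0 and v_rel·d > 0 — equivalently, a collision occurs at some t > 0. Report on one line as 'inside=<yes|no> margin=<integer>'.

d = (15, -7),  |d|² = 274;  R = 8+5 = 13,  c = 274−13² = 105
v_rel = (10, -2),  |v_rel|² = 104;  v_rel·d = (10)·(15) + (-2)·(-7) = 164
104·t² − 328·t + 105 = 0  ⇒  m = 164² − 104·105 = 15976
m = 15976 > 0,  v_rel·d = 164 > 0  ⇒  inside

inside=yes margin=15976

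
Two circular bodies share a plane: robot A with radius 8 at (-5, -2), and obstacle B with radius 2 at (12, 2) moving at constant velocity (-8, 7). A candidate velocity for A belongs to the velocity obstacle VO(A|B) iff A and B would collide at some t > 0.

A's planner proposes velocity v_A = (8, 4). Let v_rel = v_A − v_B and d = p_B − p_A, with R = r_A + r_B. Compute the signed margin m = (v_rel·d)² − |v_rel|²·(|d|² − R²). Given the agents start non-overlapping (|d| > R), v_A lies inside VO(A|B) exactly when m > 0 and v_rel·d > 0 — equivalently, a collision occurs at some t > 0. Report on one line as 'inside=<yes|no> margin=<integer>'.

d = (17, 4),  |d|² = 305;  R = 8+2 = 10,  c = 305−10² = 205
v_rel = (16, -3),  |v_rel|² = 265;  v_rel·d = (16)·(17) + (-3)·(4) = 260
265·t² − 520·t + 205 = 0  ⇒  m = 260² − 265·205 = 13275
m = 13275 > 0,  v_rel·d = 260 > 0  ⇒  inside

inside=yes margin=13275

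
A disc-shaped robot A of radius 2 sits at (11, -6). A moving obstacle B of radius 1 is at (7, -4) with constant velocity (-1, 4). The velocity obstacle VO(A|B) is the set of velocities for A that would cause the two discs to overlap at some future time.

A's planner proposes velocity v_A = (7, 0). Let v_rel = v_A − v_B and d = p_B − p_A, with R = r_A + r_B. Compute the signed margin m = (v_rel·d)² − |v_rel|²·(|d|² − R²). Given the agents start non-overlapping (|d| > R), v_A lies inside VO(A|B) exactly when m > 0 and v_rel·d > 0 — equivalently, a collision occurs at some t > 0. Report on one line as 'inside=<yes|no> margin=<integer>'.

d = (-4, 2),  |d|² = 20;  R = 2+1 = 3,  c = 20−3² = 11
v_rel = (8, -4),  |v_rel|² = 80;  v_rel·d = (8)·(-4) + (-4)·(2) = -40
80·t² + 80·t + 11 = 0  ⇒  m = (-40)² − 80·11 = 720
m = 720 > 0,  v_rel·d = -40 < 0  ⇒  outside

inside=no margin=720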